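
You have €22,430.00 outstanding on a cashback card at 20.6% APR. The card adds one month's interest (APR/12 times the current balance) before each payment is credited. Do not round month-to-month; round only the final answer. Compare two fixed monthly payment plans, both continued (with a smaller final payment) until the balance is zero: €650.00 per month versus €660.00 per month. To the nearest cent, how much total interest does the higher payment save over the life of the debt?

Monthly rate r = 20.6%/12 = 1.71667% = 0.0171667.
At €650.00/mo: n = ⌈−ln(1 − rB₀/P)/ln(1+r)⌉ = 53 payments (last €472.11); total interest = total paid − €22,430.00 = €11,842.11.
At €660.00/mo: 52 payments (last €295.09); total interest €11,525.09.
Interest saved = €11,842.11 − €11,525.09 = €317.02.

€317.02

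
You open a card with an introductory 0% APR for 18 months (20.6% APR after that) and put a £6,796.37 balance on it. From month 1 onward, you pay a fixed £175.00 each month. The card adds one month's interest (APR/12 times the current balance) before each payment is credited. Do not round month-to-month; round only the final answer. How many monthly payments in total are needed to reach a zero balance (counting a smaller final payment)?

Promo months 1–18 at r₀ = 0%/12 = 0; months 19+ at r₁ = 20.6%/12 = 0.0171667.
After month 18 (no interest yet): B = £6,796.37 − 18·£175.00 = £3,646.37.
Then at r₁ with £175.00/mo: n₂ = −ln(1 − r₁·B/P)/ln(1+r₁) ≈ 26.01 → 27 more payments.

45 months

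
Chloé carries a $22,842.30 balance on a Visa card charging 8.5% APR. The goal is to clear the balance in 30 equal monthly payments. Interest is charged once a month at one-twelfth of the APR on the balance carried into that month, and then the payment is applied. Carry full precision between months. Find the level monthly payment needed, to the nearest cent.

Monthly rate r = 8.5%/12 = 0.708333% = 0.00708333.
Level-payment amortization: P = B₀·r / (1 − (1+r)^(−n)) = 22842.30·0.00708333 / (1 − 1.00708^(−30)).
Denominator 1 − (1+r)^(−30) = 0.190833789.
P = 161.8 / 0.190833789 ≈ 847.86.

$847.86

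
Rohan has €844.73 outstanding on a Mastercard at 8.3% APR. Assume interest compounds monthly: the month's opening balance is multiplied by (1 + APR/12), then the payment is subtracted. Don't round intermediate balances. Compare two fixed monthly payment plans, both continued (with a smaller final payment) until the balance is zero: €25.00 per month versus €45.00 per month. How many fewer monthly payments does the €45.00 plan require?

Monthly rate r = 8.3%/12 = 0.691667% = 0.00691667.
At €25.00/mo: n = ⌈−ln(1 − rB₀/P)/ln(1+r)⌉ = 39 payments (last €15.49); total interest = total paid − €844.73 = €120.76.
At €45.00/mo: 21 payments (last €7.98); total interest €63.25.
Payments saved = 39 − 21 = 18.

18 fewer payments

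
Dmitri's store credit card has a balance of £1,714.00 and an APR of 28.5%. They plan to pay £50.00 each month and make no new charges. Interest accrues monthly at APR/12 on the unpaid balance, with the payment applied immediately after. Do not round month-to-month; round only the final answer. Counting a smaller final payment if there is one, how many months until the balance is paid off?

72 months

Monthly rate r = 28.5%/12 = 2.375% = 0.02375.
Recurrence: B ← B·(1+r) − £50.00.
Month 1: interest £40.71; balance after payment £1,704.71.
Month 2: interest £40.49; balance after payment £1,695.19.
Closed form: n = −ln(1 − rB₀/P)/ln(1+r) = −ln(0.18585)/ln(1.02375) ≈ 71.694, so the balance reaches zero during payment 72.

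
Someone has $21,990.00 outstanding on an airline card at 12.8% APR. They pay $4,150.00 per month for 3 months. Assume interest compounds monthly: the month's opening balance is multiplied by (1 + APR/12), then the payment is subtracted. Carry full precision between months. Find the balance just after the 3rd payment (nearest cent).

$10,117.94

Monthly rate r = 12.8%/12 = 1.06667% = 0.0106667.
Each month: B ← B·(1+r) − $4,150.00.
Month 1: interest $234.56; balance after payment $18,074.56.
Month 2: interest $192.80; balance after payment $14,117.36.
Month 3: interest $150.59; balance after payment $10,117.94.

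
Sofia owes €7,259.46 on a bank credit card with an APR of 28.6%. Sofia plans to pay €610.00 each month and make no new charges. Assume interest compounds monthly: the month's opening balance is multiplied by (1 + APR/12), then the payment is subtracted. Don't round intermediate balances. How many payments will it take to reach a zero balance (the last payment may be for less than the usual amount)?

Monthly rate r = 28.6%/12 = 2.38333% = 0.0238333.
Recurrence: B ← B·(1+r) − €610.00.
Month 1: interest €173.02; balance after payment €6,822.48.
Month 2: interest €162.60; balance after payment €6,375.08.
Closed form: n = −ln(1 − rB₀/P)/ln(1+r) = −ln(0.71637)/ln(1.02383) ≈ 14.162, so the balance reaches zero during payment 15.

15 payments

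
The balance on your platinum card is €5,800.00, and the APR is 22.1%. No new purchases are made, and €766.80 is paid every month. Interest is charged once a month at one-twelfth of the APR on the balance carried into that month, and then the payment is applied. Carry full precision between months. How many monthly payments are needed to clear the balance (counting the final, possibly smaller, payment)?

Monthly rate r = 22.1%/12 = 1.84167% = 0.0184167.
Recurrence: B ← B·(1+r) − €766.80.
Month 1: interest €106.82; balance after payment €5,140.02.
Month 2: interest €94.66; balance after payment €4,467.88.
Closed form: n = −ln(1 − rB₀/P)/ln(1+r) = −ln(0.8607)/ln(1.01842) ≈ 8.220, so the balance reaches zero during payment 9.

9 payments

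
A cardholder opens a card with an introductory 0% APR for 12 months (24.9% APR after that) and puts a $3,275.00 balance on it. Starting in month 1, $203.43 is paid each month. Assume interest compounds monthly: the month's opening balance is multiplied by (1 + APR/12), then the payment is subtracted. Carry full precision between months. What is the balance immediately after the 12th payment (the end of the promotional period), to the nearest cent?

$833.84

Promo months 1–12 at r₀ = 0%/12 = 0; months 13+ at r₁ = 24.9%/12 = 0.02075.
After month 12 (no interest yet): B = $3,275.00 − 12·$203.43 = $833.84.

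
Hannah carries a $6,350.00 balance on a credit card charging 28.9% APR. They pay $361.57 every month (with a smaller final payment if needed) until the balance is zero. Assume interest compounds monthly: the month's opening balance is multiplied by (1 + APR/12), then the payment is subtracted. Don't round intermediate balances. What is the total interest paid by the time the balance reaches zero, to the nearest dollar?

$2,004

Monthly rate r = 28.9%/12 = 2.40833% = 0.0240833.
Payoff takes n = ⌈−ln(1 − rB₀/P)/ln(1+r)⌉ = ⌈23.105⌉ = 24 payments; the last is $38.23.
Total paid = 23·$361.57 + $38.23 = $8,354.34.
Total interest = total paid − principal = $8,354.34 − $6,350.00 = $2,004.34.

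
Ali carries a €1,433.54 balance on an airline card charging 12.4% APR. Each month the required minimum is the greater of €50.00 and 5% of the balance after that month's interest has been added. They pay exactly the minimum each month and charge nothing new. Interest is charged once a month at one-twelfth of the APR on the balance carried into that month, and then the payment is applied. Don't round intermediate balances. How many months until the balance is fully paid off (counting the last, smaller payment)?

32 months

Monthly rate r = 12.4%/12 = 1.03333% = 0.0103333.
While 5% of the post-interest balance exceeds €50.00, each month B ← (B·(1+r))·(1 − 0.05), i.e. B shrinks by the factor (1+r)·0.95 = 0.95982.
This holds for months 1–10. Entering month 11 the balance is €951.25; 5% of the post-interest balance is now below €50.00, so the flat €50.00 minimum applies from here.
From month 11 a fixed €50.00 at rate r clears €951.25 in 22 more payments. Total: 10 + 22 = 32 months.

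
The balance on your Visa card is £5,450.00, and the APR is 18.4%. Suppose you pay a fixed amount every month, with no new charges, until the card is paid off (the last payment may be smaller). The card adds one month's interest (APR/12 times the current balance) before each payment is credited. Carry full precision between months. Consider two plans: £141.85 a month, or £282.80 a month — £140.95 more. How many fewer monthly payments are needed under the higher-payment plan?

35 fewer payments

Monthly rate r = 18.4%/12 = 1.53333% = 0.0153333.
At £141.85/mo: n = ⌈−ln(1 − rB₀/P)/ln(1+r)⌉ = 59 payments (last £64.31); total interest = total paid − £5,450.00 = £2,841.61.
At £282.80/mo: 24 payments (last £5.11); total interest £1,059.51.
Payments saved = 59 − 24 = 35.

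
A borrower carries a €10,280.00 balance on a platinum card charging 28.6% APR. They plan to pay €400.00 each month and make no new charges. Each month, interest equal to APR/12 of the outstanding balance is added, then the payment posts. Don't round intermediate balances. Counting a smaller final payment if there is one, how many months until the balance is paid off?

Monthly rate r = 28.6%/12 = 2.38333% = 0.0238333.
Recurrence: B ← B·(1+r) − €400.00.
Month 1: interest €245.01; balance after payment €10,125.01.
Month 2: interest €241.31; balance after payment €9,966.32.
Closed form: n = −ln(1 − rB₀/P)/ln(1+r) = −ln(0.38748)/ln(1.02383) ≈ 40.252, so the balance reaches zero during payment 41.

41 payments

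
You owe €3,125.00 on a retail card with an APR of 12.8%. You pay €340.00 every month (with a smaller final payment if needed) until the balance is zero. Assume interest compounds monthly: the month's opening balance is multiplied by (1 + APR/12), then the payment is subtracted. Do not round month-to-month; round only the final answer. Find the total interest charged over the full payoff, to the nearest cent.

€181.87

Monthly rate r = 12.8%/12 = 1.06667% = 0.0106667.
Payoff takes n = ⌈−ln(1 − rB₀/P)/ln(1+r)⌉ = ⌈9.725⌉ = 10 payments; the last is €246.87.
Total paid = 9·€340.00 + €246.87 = €3,306.87.
Total interest = total paid − principal = €3,306.87 − €3,125.00 = €181.87.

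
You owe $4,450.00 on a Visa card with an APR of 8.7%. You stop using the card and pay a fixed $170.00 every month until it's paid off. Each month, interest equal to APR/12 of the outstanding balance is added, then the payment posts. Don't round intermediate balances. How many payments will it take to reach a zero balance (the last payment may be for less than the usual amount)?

Monthly rate r = 8.7%/12 = 0.725% = 0.00725.
Recurrence: B ← B·(1+r) − $170.00.
Month 1: interest $32.26; balance after payment $4,312.26.
Month 2: interest $31.26; balance after payment $4,173.53.
Closed form: n = −ln(1 − rB₀/P)/ln(1+r) = −ln(0.81022)/ln(1.00725) ≈ 29.133, so the balance reaches zero during payment 30.

30 months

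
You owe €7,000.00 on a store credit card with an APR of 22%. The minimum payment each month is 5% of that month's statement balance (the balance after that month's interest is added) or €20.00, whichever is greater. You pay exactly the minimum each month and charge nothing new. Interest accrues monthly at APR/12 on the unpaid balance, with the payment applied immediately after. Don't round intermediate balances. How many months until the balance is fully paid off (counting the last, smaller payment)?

Monthly rate r = 22%/12 = 1.83333% = 0.0183333.
While 5% of the post-interest balance exceeds €20.00, each month B ← (B·(1+r))·(1 − 0.05), i.e. B shrinks by the factor (1+r)·0.95 = 0.96742.
This holds for months 1–87. Entering month 88 the balance is €392.17; 5% of the post-interest balance is now below €20.00, so the flat €20.00 minimum applies from here.
From month 88 a fixed €20.00 at rate r clears €392.17 in 25 more payments. Total: 87 + 25 = 112 months.

112 months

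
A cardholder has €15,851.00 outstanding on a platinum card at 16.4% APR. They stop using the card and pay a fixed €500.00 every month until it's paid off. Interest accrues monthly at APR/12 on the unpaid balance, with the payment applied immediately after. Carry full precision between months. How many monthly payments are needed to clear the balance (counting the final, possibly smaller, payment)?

Monthly rate r = 16.4%/12 = 1.36667% = 0.0136667.
Recurrence: B ← B·(1+r) − €500.00.
Month 1: interest €216.63; balance after payment €15,567.63.
Month 2: interest €212.76; balance after payment €15,280.39.
Closed form: n = −ln(1 − rB₀/P)/ln(1+r) = −ln(0.56674)/ln(1.01367) ≈ 41.834, so the balance reaches zero during payment 42.

42 months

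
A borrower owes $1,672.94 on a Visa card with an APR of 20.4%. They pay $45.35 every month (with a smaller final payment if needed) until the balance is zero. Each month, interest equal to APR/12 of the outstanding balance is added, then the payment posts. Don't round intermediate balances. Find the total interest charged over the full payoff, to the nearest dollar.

Monthly rate r = 20.4%/12 = 1.7% = 0.017.
Payoff takes n = ⌈−ln(1 − rB₀/P)/ln(1+r)⌉ = ⌈58.522⌉ = 59 payments; the last is $23.75.
Total paid = 58·$45.35 + $23.75 = $2,654.05.
Total interest = total paid − principal = $2,654.05 − $1,672.94 = $981.11.

$981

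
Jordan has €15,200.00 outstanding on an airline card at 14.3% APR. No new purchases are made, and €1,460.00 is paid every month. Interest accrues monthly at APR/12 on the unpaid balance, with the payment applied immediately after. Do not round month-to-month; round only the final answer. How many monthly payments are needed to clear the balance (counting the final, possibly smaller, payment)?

Monthly rate r = 14.3%/12 = 1.19167% = 0.0119167.
Recurrence: B ← B·(1+r) − €1,460.00.
Month 1: interest €181.13; balance after payment €13,921.13.
Month 2: interest €165.89; balance after payment €12,627.03.
Closed form: n = −ln(1 − rB₀/P)/ln(1+r) = −ln(0.87594)/ln(1.01192) ≈ 11.182, so the balance reaches zero during payment 12.

12 months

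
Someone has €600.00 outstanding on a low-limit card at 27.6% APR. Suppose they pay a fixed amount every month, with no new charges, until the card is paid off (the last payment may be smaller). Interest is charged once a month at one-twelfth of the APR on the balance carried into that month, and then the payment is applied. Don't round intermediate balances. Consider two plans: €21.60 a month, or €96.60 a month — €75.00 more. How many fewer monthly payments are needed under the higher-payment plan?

38 fewer payments

Monthly rate r = 27.6%/12 = 2.3% = 0.023.
At €21.60/mo: n = ⌈−ln(1 − rB₀/P)/ln(1+r)⌉ = 45 payments (last €17.17); total interest = total paid − €600.00 = €367.57.
At €96.60/mo: 7 payments (last €75.44); total interest €55.04.
Payments saved = 45 − 7 = 38.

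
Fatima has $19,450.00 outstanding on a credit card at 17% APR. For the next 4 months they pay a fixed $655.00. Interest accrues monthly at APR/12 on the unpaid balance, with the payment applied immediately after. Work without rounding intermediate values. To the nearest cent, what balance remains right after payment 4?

Monthly rate r = 17%/12 = 1.41667% = 0.0141667.
Each month: B ← B·(1+r) − $655.00.
Month 1: interest $275.54; balance after payment $19,070.54.
Month 2: interest $270.17; balance after payment $18,685.71.
Month 3: interest $264.71; balance after payment $18,295.42.
Month 4: interest $259.19; balance after payment $17,899.61.

$17,899.61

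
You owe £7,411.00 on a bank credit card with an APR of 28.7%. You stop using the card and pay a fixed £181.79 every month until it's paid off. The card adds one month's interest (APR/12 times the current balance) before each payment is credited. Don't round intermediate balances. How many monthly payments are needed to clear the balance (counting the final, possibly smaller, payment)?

Monthly rate r = 28.7%/12 = 2.39167% = 0.0239167.
Recurrence: B ← B·(1+r) − £181.79.
Month 1: interest £177.25; balance after payment £7,406.46.
Month 2: interest £177.14; balance after payment £7,401.80.
Closed form: n = −ln(1 − rB₀/P)/ln(1+r) = −ln(0.024994)/ln(1.02392) ≈ 156.087, so the balance reaches zero during payment 157.

157 payments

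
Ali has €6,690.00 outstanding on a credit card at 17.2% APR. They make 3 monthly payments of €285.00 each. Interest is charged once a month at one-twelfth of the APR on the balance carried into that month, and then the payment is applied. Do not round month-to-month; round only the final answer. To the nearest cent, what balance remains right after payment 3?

Monthly rate r = 17.2%/12 = 1.43333% = 0.0143333.
Each month: B ← B·(1+r) − €285.00.
Month 1: interest €95.89; balance after payment €6,500.89.
Month 2: interest €93.18; balance after payment €6,309.07.
Month 3: interest €90.43; balance after payment €6,114.50.

€6,114.50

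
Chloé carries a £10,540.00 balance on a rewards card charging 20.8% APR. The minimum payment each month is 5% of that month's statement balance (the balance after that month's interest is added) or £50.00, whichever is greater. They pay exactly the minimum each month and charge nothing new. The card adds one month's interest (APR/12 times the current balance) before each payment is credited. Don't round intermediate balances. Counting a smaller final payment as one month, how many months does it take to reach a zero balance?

Monthly rate r = 20.8%/12 = 1.73333% = 0.0173333.
While 5% of the post-interest balance exceeds £50.00, each month B ← (B·(1+r))·(1 − 0.05), i.e. B shrinks by the factor (1+r)·0.95 = 0.96647.
This holds for months 1–70. Entering month 71 the balance is £968.10; 5% of the post-interest balance is now below £50.00, so the flat £50.00 minimum applies from here.
From month 71 a fixed £50.00 at rate r clears £968.10 in 24 more payments. Total: 70 + 24 = 94 months.

94 months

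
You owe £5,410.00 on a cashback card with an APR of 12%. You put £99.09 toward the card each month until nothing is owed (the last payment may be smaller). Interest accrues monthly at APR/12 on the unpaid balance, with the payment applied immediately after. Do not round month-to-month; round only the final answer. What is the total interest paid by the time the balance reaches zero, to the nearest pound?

Monthly rate r = 12%/12 = 1% = 0.01.
Payoff takes n = ⌈−ln(1 − rB₀/P)/ln(1+r)⌉ = ⌈79.353⌉ = 80 payments; the last is £35.09.
Total paid = 79·£99.09 + £35.09 = £7,863.20.
Total interest = total paid − principal = £7,863.20 − £5,410.00 = £2,453.20.

£2,453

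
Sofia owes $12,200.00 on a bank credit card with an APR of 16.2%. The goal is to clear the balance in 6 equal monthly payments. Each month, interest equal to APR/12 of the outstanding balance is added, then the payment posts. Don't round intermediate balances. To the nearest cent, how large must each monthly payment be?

Monthly rate r = 16.2%/12 = 1.35% = 0.0135.
Level-payment amortization: P = B₀·r / (1 − (1+r)^(−n)) = 12200.00·0.0135 / (1 − 1.0135^(−6)).
Denominator 1 − (1+r)^(−6) = 0.0773064562.
P = 164.7 / 0.0773064562 ≈ 2130.48.

$2,130.48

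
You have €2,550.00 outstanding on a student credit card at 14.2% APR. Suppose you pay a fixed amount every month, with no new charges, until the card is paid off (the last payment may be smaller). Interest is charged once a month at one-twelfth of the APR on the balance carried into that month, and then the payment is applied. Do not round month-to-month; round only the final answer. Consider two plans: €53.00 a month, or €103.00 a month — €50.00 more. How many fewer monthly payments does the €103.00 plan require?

Monthly rate r = 14.2%/12 = 1.18333% = 0.0118333.
At €53.00/mo: n = ⌈−ln(1 − rB₀/P)/ln(1+r)⌉ = 72 payments (last €32.52); total interest = total paid − €2,550.00 = €1,245.52.
At €103.00/mo: 30 payments (last €48.46); total interest €485.46.
Payments saved = 72 − 30 = 42.

42 fewer payments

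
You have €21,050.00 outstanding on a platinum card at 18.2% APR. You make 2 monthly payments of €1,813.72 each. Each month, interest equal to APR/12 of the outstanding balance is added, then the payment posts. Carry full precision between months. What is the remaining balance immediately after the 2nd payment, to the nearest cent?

€18,038.41

Monthly rate r = 18.2%/12 = 1.51667% = 0.0151667.
Each month: B ← B·(1+r) − €1,813.72.
Month 1: interest €319.26; balance after payment €19,555.54.
Month 2: interest €296.59; balance after payment €18,038.41.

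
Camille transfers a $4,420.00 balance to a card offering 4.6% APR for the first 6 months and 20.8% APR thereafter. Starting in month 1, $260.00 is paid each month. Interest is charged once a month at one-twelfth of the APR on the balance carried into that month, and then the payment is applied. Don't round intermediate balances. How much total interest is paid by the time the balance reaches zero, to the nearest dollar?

Promo months 1–6 at r₀ = 4.6%/12 = 0.00383333; months 7+ at r₁ = 20.8%/12 = 0.0173333.
After month 6: iterate B ← B·(1+r₀) − $260.00 for 6 months → $2,947.61.
Then at r₁ with $260.00/mo: n₂ = −ln(1 − r₁·B/P)/ln(1+r₁) ≈ 12.73 → 13 more payments.
Total paid = 18·$260.00 + $190.61 = $4,870.61; interest = $4,870.61 − $4,420.00 = $450.61.

$451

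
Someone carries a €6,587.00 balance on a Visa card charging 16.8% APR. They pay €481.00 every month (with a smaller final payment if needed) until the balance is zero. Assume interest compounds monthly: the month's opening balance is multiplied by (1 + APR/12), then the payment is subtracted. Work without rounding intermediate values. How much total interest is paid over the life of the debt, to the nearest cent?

Monthly rate r = 16.8%/12 = 1.4% = 0.014.
Payoff takes n = ⌈−ln(1 − rB₀/P)/ln(1+r)⌉ = ⌈15.310⌉ = 16 payments; the last is €149.65.
Total paid = 15·€481.00 + €149.65 = €7,364.65.
Total interest = total paid − principal = €7,364.65 − €6,587.00 = €777.65.

€777.65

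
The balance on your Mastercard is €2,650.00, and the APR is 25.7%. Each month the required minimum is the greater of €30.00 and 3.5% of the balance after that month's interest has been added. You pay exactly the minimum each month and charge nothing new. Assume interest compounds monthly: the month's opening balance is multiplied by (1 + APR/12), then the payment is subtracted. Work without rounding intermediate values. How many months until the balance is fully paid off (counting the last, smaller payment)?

123 months

Monthly rate r = 25.7%/12 = 2.14167% = 0.0214167.
While 3.5% of the post-interest balance exceeds €30.00, each month B ← (B·(1+r))·(1 − 0.035), i.e. B shrinks by the factor (1+r)·0.965 = 0.98567.
This holds for months 1–80. Entering month 81 the balance is €834.96; 3.5% of the post-interest balance is now below €30.00, so the flat €30.00 minimum applies from here.
From month 81 a fixed €30.00 at rate r clears €834.96 in 43 more payments. Total: 80 + 43 = 123 months.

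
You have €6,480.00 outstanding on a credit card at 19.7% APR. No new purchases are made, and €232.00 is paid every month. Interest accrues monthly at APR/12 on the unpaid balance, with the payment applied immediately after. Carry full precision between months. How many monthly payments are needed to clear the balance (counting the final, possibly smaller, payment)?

Monthly rate r = 19.7%/12 = 1.64167% = 0.0164167.
Recurrence: B ← B·(1+r) − €232.00.
Month 1: interest €106.38; balance after payment €6,354.38.
Month 2: interest €104.32; balance after payment €6,226.70.
Closed form: n = −ln(1 − rB₀/P)/ln(1+r) = −ln(0.54147)/ln(1.01642) ≈ 37.675, so the balance reaches zero during payment 38.

38 months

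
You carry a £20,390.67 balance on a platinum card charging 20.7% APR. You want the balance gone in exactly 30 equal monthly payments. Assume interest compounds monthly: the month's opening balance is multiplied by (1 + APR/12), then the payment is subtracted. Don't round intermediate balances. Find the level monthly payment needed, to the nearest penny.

£876.38

Monthly rate r = 20.7%/12 = 1.725% = 0.01725.
Level-payment amortization: P = B₀·r / (1 − (1+r)^(−n)) = 20390.67·0.01725 / (1 − 1.01725^(−30)).
Denominator 1 − (1+r)^(−30) = 0.401355435.
P = 351.739 / 0.401355435 ≈ 876.38.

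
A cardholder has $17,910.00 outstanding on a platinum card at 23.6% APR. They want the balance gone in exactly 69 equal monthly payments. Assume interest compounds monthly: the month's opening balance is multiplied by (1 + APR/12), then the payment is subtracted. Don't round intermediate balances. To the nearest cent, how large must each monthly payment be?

Monthly rate r = 23.6%/12 = 1.96667% = 0.0196667.
Level-payment amortization: P = B₀·r / (1 − (1+r)^(−n)) = 17910.00·0.0196667 / (1 − 1.01967^(−69)).
Denominator 1 − (1+r)^(−69) = 0.739154912.
P = 352.23 / 0.739154912 ≈ 476.53.

$476.53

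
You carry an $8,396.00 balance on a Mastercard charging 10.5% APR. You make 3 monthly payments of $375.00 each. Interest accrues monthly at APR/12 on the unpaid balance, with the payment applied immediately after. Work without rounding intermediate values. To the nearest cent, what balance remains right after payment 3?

Monthly rate r = 10.5%/12 = 0.875% = 0.00875.
Each month: B ← B·(1+r) − $375.00.
Month 1: interest $73.47; balance after payment $8,094.47.
Month 2: interest $70.83; balance after payment $7,790.29.
Month 3: interest $68.17; balance after payment $7,483.46.

$7,483.46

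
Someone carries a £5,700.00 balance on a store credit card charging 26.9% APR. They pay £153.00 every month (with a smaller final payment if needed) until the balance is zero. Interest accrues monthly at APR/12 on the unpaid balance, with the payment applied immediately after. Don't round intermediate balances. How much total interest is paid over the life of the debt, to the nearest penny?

£6,741.02

Monthly rate r = 26.9%/12 = 2.24167% = 0.0224167.
Payoff takes n = ⌈−ln(1 − rB₀/P)/ln(1+r)⌉ = ⌈81.311⌉ = 82 payments; the last is £48.02.
Total paid = 81·£153.00 + £48.02 = £12,441.02.
Total interest = total paid − principal = £12,441.02 − £5,700.00 = £6,741.02.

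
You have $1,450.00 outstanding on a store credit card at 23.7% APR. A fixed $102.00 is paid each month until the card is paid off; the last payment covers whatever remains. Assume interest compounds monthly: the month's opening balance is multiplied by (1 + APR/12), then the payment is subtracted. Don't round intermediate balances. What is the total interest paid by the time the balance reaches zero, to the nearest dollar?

Monthly rate r = 23.7%/12 = 1.975% = 0.01975.
Payoff takes n = ⌈−ln(1 − rB₀/P)/ln(1+r)⌉ = ⌈16.851⌉ = 17 payments; the last is $86.91.
Total paid = 16·$102.00 + $86.91 = $1,718.91.
Total interest = total paid − principal = $1,718.91 − $1,450.00 = $268.91.

$269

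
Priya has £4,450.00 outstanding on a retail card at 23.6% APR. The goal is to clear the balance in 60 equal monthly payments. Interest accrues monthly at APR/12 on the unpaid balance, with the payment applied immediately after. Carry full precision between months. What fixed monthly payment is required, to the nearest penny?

£126.99

Monthly rate r = 23.6%/12 = 1.96667% = 0.0196667.
Level-payment amortization: P = B₀·r / (1 − (1+r)^(−n)) = 4450.00·0.0196667 / (1 − 1.01967^(−60)).
Denominator 1 − (1+r)^(−60) = 0.68918164.
P = 87.5167 / 0.68918164 ≈ 126.99.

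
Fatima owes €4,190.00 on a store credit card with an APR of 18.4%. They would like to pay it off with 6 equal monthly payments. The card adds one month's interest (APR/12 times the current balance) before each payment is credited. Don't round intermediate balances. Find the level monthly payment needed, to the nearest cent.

€736.29

Monthly rate r = 18.4%/12 = 1.53333% = 0.0153333.
Level-payment amortization: P = B₀·r / (1 − (1+r)^(−n)) = 4190.00·0.0153333 / (1 − 1.01533^(−6)).
Denominator 1 − (1+r)^(−6) = 0.0872577916.
P = 64.2467 / 0.0872577916 ≈ 736.29.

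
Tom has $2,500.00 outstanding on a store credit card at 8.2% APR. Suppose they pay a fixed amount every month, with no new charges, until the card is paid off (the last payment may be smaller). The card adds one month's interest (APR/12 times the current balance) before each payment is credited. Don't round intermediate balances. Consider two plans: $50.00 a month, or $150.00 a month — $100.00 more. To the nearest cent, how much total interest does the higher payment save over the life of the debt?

Monthly rate r = 8.2%/12 = 0.683333% = 0.00683333.
At $50.00/mo: n = ⌈−ln(1 − rB₀/P)/ln(1+r)⌉ = 62 payments (last $19.34); total interest = total paid − $2,500.00 = $569.34.
At $150.00/mo: 18 payments (last $113.34); total interest $163.34.
Interest saved = $569.34 − $163.34 = $406.00.

$406.00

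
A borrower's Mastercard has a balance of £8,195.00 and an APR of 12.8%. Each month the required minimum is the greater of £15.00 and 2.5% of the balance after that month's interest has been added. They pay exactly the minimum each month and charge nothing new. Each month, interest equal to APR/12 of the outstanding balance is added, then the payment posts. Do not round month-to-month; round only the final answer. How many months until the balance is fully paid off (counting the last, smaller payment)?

231 months

Monthly rate r = 12.8%/12 = 1.06667% = 0.0106667.
While 2.5% of the post-interest balance exceeds £15.00, each month B ← (B·(1+r))·(1 − 0.025), i.e. B shrinks by the factor (1+r)·0.975 = 0.9854.
This holds for months 1–179. Entering month 180 the balance is £589.11; 2.5% of the post-interest balance is now below £15.00, so the flat £15.00 minimum applies from here.
From month 180 a fixed £15.00 at rate r clears £589.11 in 52 more payments. Total: 179 + 52 = 231 months.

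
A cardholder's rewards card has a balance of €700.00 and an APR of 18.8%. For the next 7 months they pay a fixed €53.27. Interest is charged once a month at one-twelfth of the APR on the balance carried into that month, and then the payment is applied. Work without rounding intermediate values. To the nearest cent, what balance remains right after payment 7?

€389.59

Monthly rate r = 18.8%/12 = 1.56667% = 0.0156667.
Each month: B ← B·(1+r) − €53.27.
Month 1: interest €10.97; balance after payment €657.70.
Month 2: interest €10.30; balance after payment €614.73.
Month 3: interest €9.63; balance after payment €571.09.
Month 4: interest €8.95; balance after payment €526.77.
Month 5: interest €8.25; balance after payment €481.75.
Month 6: interest €7.55; balance after payment €436.03.
Month 7: interest €6.83; balance after payment €389.59.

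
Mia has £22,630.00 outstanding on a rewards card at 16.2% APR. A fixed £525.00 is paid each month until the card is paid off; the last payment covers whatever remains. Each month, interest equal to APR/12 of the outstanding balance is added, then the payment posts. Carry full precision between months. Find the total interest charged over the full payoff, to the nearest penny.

£11,512.31

Monthly rate r = 16.2%/12 = 1.35% = 0.0135.
Payoff takes n = ⌈−ln(1 − rB₀/P)/ln(1+r)⌉ = ⌈65.033⌉ = 66 payments; the last is £17.31.
Total paid = 65·£525.00 + £17.31 = £34,142.31.
Total interest = total paid − principal = £34,142.31 − £22,630.00 = £11,512.31.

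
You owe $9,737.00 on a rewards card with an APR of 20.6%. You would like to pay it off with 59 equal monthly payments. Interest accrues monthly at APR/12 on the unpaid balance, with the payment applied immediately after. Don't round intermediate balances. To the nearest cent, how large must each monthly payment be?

$263.78

Monthly rate r = 20.6%/12 = 1.71667% = 0.0171667.
Level-payment amortization: P = B₀·r / (1 − (1+r)^(−n)) = 9737.00·0.0171667 / (1 − 1.01717^(−59)).
Denominator 1 − (1+r)^(−59) = 0.633676361.
P = 167.152 / 0.633676361 ≈ 263.78.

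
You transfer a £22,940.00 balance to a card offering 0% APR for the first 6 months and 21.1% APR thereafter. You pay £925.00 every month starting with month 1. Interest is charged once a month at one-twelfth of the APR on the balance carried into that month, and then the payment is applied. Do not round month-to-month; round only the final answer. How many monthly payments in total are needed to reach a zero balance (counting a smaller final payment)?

Promo months 1–6 at r₀ = 0%/12 = 0; months 7+ at r₁ = 21.1%/12 = 0.0175833.
After month 6 (no interest yet): B = £22,940.00 − 6·£925.00 = £17,390.00.
Then at r₁ with £925.00/mo: n₂ = −ln(1 − r₁·B/P)/ln(1+r₁) ≈ 23.02 → 24 more payments.

30 months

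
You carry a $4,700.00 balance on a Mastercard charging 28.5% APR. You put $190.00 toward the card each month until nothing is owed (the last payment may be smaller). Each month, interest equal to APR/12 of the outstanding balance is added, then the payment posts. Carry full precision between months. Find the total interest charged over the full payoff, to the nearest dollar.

Monthly rate r = 28.5%/12 = 2.375% = 0.02375.
Payoff takes n = ⌈−ln(1 − rB₀/P)/ln(1+r)⌉ = ⌈37.726⌉ = 38 payments; the last is $138.39.
Total paid = 37·$190.00 + $138.39 = $7,168.39.
Total interest = total paid − principal = $7,168.39 − $4,700.00 = $2,468.39.

$2,468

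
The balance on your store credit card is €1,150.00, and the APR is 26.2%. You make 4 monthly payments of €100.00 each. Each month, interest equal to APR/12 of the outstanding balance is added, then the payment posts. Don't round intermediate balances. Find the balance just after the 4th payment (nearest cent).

€840.48

Monthly rate r = 26.2%/12 = 2.18333% = 0.0218333.
Each month: B ← B·(1+r) − €100.00.
Month 1: interest €25.11; balance after payment €1,075.11.
Month 2: interest €23.47; balance after payment €998.58.
Month 3: interest €21.80; balance after payment €920.38.
Month 4: interest €20.10; balance after payment €840.48.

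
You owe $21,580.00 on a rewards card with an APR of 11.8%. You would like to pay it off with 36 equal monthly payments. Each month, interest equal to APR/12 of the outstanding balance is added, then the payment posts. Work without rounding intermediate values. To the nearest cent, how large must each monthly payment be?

Monthly rate r = 11.8%/12 = 0.983333% = 0.00983333.
Level-payment amortization: P = B₀·r / (1 − (1+r)^(−n)) = 21580.00·0.00983333 / (1 − 1.00983^(−36)).
Denominator 1 − (1+r)^(−36) = 0.296910319.
P = 212.203 / 0.296910319 ≈ 714.71.

$714.71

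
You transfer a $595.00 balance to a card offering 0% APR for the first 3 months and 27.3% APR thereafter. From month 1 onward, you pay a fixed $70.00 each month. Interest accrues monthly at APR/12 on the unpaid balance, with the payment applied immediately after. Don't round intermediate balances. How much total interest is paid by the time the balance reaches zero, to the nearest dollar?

$31

Promo months 1–3 at r₀ = 0%/12 = 0; months 4+ at r₁ = 27.3%/12 = 0.02275.
After month 3 (no interest yet): B = $595.00 − 3·$70.00 = $385.00.
Then at r₁ with $70.00/mo: n₂ = −ln(1 − r₁·B/P)/ln(1+r₁) ≈ 5.94 → 6 more payments.
Total paid = 8·$70.00 + $66.01 = $626.01; interest = $626.01 − $595.00 = $31.01.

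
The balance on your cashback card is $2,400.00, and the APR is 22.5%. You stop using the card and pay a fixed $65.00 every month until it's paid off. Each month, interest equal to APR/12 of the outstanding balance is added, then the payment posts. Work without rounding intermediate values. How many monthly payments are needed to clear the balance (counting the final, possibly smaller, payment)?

Monthly rate r = 22.5%/12 = 1.875% = 0.01875.
Recurrence: B ← B·(1+r) − $65.00.
Month 1: interest $45.00; balance after payment $2,380.00.
Month 2: interest $44.62; balance after payment $2,359.62.
Closed form: n = −ln(1 − rB₀/P)/ln(1+r) = −ln(0.30769)/ln(1.01875) ≈ 63.449, so the balance reaches zero during payment 64.

64 payments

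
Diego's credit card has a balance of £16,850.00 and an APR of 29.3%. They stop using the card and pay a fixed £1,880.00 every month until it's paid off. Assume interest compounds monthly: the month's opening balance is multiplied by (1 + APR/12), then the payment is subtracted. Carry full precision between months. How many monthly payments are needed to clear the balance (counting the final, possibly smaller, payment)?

Monthly rate r = 29.3%/12 = 2.44167% = 0.0244167.
Recurrence: B ← B·(1+r) − £1,880.00.
Month 1: interest £411.42; balance after payment £15,381.42.
Month 2: interest £375.56; balance after payment £13,876.98.
Closed form: n = −ln(1 − rB₀/P)/ln(1+r) = −ln(0.78116)/ln(1.02442) ≈ 10.238, so the balance reaches zero during payment 11.

11 payments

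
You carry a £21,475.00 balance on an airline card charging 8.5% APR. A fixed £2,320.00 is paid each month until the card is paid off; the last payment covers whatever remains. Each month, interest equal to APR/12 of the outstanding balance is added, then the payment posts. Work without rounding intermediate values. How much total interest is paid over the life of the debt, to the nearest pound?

Monthly rate r = 8.5%/12 = 0.708333% = 0.00708333.
Payoff takes n = ⌈−ln(1 − rB₀/P)/ln(1+r)⌉ = ⌈9.608⌉ = 10 payments; the last is £1,411.92.
Total paid = 9·£2,320.00 + £1,411.92 = £22,291.92.
Total interest = total paid − principal = £22,291.92 − £21,475.00 = £816.92.

£817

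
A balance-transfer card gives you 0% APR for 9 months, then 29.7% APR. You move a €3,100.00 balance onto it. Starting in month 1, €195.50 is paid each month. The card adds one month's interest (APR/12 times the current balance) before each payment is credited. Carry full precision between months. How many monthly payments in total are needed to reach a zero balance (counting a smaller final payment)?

17 payments

Promo months 1–9 at r₀ = 0%/12 = 0; months 10+ at r₁ = 29.7%/12 = 0.02475.
After month 9 (no interest yet): B = €3,100.00 − 9·€195.50 = €1,340.50.
Then at r₁ with €195.50/mo: n₂ = −ln(1 − r₁·B/P)/ln(1+r₁) ≈ 7.61 → 8 more payments.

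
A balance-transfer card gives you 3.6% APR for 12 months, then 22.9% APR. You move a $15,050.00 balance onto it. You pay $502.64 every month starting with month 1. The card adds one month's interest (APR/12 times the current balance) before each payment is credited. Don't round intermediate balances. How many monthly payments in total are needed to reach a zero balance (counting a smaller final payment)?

Promo months 1–12 at r₀ = 3.6%/12 = 0.003; months 13+ at r₁ = 22.9%/12 = 0.0190833.
After month 12: iterate B ← B·(1+r₀) − $502.64 for 12 months → $9,468.63.
Then at r₁ with $502.64/mo: n₂ = −ln(1 − r₁·B/P)/ln(1+r₁) ≈ 23.57 → 24 more payments.

36 months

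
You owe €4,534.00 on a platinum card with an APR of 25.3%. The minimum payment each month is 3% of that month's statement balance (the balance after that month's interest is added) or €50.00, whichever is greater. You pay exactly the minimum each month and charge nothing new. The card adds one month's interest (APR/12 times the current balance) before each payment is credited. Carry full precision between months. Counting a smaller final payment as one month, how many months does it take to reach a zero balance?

Monthly rate r = 25.3%/12 = 2.10833% = 0.0210833.
While 3% of the post-interest balance exceeds €50.00, each month B ← (B·(1+r))·(1 − 0.03), i.e. B shrinks by the factor (1+r)·0.97 = 0.99045.
This holds for months 1–107. Entering month 108 the balance is €1,624.07; 3% of the post-interest balance is now below €50.00, so the flat €50.00 minimum applies from here.
From month 108 a fixed €50.00 at rate r clears €1,624.07 in 56 more payments. Total: 107 + 56 = 163 months.

163 months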